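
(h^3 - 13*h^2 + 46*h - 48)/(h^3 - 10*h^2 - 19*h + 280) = (h^2 - 5*h + 6)/(h^2 - 2*h - 35)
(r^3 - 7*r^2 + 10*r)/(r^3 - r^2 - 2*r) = (r - 5)/(r + 1)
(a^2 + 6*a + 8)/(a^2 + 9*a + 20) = (a + 2)/(a + 5)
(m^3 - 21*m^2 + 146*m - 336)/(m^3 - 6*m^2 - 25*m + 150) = (m^2 - 15*m + 56)/(m^2 - 25)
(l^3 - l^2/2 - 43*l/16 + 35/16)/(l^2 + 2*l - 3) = (l^2 + l/2 - 35/16)/(l + 3)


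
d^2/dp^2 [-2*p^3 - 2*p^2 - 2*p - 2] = -12*p - 4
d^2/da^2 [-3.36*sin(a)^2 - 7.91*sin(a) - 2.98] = 7.91*sin(a) - 6.72*cos(2*a)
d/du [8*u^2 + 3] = 16*u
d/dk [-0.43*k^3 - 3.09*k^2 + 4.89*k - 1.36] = -1.29*k^2 - 6.18*k + 4.89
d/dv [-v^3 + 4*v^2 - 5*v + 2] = -3*v^2 + 8*v - 5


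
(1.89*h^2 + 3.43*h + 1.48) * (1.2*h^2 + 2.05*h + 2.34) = 2.268*h^4 + 7.9905*h^3 + 13.2301*h^2 + 11.0602*h + 3.4632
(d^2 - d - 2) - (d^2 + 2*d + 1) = -3*d - 3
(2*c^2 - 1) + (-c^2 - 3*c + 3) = c^2 - 3*c + 2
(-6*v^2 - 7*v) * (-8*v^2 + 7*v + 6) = 48*v^4 + 14*v^3 - 85*v^2 - 42*v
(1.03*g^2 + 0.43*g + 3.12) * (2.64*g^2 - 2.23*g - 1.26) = 2.7192*g^4 - 1.1617*g^3 + 5.9801*g^2 - 7.4994*g - 3.9312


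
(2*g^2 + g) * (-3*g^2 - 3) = -6*g^4 - 3*g^3 - 6*g^2 - 3*g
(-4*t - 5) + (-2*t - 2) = -6*t - 7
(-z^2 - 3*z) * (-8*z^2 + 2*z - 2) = 8*z^4 + 22*z^3 - 4*z^2 + 6*z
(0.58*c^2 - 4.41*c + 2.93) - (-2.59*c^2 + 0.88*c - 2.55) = 3.17*c^2 - 5.29*c + 5.48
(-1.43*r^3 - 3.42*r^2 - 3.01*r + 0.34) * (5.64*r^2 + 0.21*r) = -8.0652*r^5 - 19.5891*r^4 - 17.6946*r^3 + 1.2855*r^2 + 0.0714*r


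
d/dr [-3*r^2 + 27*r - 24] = 27 - 6*r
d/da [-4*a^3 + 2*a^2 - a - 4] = -12*a^2 + 4*a - 1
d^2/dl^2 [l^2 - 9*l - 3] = 2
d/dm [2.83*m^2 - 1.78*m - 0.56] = 5.66*m - 1.78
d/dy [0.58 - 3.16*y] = -3.16000000000000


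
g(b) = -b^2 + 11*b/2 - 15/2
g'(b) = 11/2 - 2*b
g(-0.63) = -11.36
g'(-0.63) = 6.76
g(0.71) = -4.10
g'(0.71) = 4.08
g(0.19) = -6.49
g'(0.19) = 5.12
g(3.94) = -1.35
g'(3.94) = -2.38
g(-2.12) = -23.65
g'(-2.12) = 9.74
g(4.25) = -2.19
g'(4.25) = -3.00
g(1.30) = -2.04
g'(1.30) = 2.90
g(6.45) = -13.63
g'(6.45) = -7.40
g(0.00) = -7.50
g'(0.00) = 5.50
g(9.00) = -39.00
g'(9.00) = -12.50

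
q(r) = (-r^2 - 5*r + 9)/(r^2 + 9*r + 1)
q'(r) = (-2*r - 9)*(-r^2 - 5*r + 9)/(r^2 + 9*r + 1)^2 + (-2*r - 5)/(r^2 + 9*r + 1)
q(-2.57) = -0.98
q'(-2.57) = -0.25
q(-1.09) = -1.74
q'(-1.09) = -1.19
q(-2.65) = -0.96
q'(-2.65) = -0.24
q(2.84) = -0.38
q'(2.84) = -0.15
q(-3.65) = -0.75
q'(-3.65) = -0.19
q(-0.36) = -5.06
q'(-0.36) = -17.81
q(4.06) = -0.51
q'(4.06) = -0.08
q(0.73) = 0.59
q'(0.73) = -1.56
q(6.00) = -0.63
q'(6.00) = -0.04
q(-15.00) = -1.55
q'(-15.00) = -0.08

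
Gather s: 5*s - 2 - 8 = 5*s - 10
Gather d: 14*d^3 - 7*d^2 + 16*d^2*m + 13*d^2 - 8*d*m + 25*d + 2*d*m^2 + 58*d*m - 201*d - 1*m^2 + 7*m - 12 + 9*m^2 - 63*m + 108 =14*d^3 + d^2*(16*m + 6) + d*(2*m^2 + 50*m - 176) + 8*m^2 - 56*m + 96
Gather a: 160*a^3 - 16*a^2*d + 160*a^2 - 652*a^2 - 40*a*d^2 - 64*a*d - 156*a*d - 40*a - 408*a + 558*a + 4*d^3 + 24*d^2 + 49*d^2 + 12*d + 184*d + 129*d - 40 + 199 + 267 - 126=160*a^3 + a^2*(-16*d - 492) + a*(-40*d^2 - 220*d + 110) + 4*d^3 + 73*d^2 + 325*d + 300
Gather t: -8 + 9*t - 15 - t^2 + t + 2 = -t^2 + 10*t - 21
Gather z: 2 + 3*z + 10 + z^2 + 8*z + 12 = z^2 + 11*z + 24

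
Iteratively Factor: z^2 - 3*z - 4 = (z + 1)*(z - 4)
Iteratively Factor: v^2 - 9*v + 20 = (v - 5)*(v - 4)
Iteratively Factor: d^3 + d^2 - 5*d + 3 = (d - 1)*(d^2 + 2*d - 3) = (d - 1)^2*(d + 3)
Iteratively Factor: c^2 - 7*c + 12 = (c - 3)*(c - 4)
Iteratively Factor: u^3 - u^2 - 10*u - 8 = (u + 1)*(u^2 - 2*u - 8) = (u - 4)*(u + 1)*(u + 2)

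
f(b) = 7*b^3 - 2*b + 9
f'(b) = 21*b^2 - 2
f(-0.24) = 9.38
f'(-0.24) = -0.79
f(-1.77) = -26.28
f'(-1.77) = 63.79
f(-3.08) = -189.37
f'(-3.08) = 197.21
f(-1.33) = -4.81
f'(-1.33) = 35.15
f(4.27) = 545.44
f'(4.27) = 380.89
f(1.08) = 15.66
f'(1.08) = 22.49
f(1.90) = 53.21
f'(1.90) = 73.81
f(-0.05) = 9.10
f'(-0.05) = -1.95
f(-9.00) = -5076.00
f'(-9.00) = 1699.00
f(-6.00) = -1491.00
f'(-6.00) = 754.00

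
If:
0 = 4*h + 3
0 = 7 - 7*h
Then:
No Solution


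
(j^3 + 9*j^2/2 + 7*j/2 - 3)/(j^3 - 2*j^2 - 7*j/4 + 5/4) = 2*(j^2 + 5*j + 6)/(2*j^2 - 3*j - 5)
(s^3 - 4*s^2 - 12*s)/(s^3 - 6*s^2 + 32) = s*(s - 6)/(s^2 - 8*s + 16)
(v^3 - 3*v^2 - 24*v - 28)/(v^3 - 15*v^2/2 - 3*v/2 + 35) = 2*(v + 2)/(2*v - 5)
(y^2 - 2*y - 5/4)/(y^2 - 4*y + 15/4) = (2*y + 1)/(2*y - 3)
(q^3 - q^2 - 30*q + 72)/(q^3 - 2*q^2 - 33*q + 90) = (q - 4)/(q - 5)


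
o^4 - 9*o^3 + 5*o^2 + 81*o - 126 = (o - 7)*(o - 3)*(o - 2)*(o + 3)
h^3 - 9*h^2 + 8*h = h*(h - 8)*(h - 1)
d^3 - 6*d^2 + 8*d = d*(d - 4)*(d - 2)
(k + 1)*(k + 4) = k^2 + 5*k + 4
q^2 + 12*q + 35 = (q + 5)*(q + 7)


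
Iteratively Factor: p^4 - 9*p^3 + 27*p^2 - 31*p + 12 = (p - 1)*(p^3 - 8*p^2 + 19*p - 12) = (p - 3)*(p - 1)*(p^2 - 5*p + 4) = (p - 4)*(p - 3)*(p - 1)*(p - 1)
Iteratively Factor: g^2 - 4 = (g + 2)*(g - 2)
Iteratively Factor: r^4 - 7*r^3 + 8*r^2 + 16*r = (r)*(r^3 - 7*r^2 + 8*r + 16) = r*(r - 4)*(r^2 - 3*r - 4) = r*(r - 4)*(r + 1)*(r - 4)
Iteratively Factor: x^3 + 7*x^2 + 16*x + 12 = (x + 2)*(x^2 + 5*x + 6) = (x + 2)*(x + 3)*(x + 2)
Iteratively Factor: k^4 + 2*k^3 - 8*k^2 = (k)*(k^3 + 2*k^2 - 8*k) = k*(k + 4)*(k^2 - 2*k) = k*(k - 2)*(k + 4)*(k)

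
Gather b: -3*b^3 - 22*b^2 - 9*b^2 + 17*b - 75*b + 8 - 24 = -3*b^3 - 31*b^2 - 58*b - 16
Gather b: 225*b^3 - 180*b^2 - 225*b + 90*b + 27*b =225*b^3 - 180*b^2 - 108*b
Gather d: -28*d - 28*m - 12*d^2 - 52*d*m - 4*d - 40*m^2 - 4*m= -12*d^2 + d*(-52*m - 32) - 40*m^2 - 32*m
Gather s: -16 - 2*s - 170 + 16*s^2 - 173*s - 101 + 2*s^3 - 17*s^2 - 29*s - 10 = 2*s^3 - s^2 - 204*s - 297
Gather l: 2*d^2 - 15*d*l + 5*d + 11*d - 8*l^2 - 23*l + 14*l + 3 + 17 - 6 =2*d^2 + 16*d - 8*l^2 + l*(-15*d - 9) + 14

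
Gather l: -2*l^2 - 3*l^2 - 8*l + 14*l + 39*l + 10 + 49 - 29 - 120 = -5*l^2 + 45*l - 90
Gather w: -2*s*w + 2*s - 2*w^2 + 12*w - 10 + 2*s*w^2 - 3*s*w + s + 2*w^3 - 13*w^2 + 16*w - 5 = 3*s + 2*w^3 + w^2*(2*s - 15) + w*(28 - 5*s) - 15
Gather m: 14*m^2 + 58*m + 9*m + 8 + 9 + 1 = 14*m^2 + 67*m + 18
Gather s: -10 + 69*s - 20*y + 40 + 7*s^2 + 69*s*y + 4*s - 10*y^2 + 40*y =7*s^2 + s*(69*y + 73) - 10*y^2 + 20*y + 30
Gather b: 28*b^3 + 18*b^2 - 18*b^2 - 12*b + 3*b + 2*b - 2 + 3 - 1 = 28*b^3 - 7*b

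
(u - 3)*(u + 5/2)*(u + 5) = u^3 + 9*u^2/2 - 10*u - 75/2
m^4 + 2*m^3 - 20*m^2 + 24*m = m*(m - 2)^2*(m + 6)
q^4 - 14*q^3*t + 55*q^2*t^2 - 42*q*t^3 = q*(q - 7*t)*(q - 6*t)*(q - t)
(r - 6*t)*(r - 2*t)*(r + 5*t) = r^3 - 3*r^2*t - 28*r*t^2 + 60*t^3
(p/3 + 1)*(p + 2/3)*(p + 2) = p^3/3 + 17*p^2/9 + 28*p/9 + 4/3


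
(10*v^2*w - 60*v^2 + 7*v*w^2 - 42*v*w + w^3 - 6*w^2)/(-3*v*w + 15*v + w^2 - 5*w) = (-10*v^2*w + 60*v^2 - 7*v*w^2 + 42*v*w - w^3 + 6*w^2)/(3*v*w - 15*v - w^2 + 5*w)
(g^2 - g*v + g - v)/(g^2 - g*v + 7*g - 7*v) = (g + 1)/(g + 7)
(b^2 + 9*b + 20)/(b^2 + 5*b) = (b + 4)/b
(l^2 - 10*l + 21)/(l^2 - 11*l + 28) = (l - 3)/(l - 4)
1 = 1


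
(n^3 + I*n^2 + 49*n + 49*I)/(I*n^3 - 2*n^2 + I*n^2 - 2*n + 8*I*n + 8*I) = (-I*n^3 + n^2 - 49*I*n + 49)/(n^3 + n^2*(1 + 2*I) + 2*n*(4 + I) + 8)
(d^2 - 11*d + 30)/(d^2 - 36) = (d - 5)/(d + 6)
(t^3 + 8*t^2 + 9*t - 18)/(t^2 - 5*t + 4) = (t^2 + 9*t + 18)/(t - 4)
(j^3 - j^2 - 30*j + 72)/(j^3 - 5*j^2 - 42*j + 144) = (j - 4)/(j - 8)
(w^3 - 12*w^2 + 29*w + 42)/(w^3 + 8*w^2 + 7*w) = (w^2 - 13*w + 42)/(w*(w + 7))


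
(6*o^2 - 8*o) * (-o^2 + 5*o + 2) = -6*o^4 + 38*o^3 - 28*o^2 - 16*o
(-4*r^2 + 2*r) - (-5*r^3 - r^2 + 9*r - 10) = 5*r^3 - 3*r^2 - 7*r + 10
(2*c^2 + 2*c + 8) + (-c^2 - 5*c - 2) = c^2 - 3*c + 6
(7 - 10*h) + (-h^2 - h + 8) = -h^2 - 11*h + 15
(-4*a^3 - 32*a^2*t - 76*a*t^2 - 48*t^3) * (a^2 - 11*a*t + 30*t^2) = -4*a^5 + 12*a^4*t + 156*a^3*t^2 - 172*a^2*t^3 - 1752*a*t^4 - 1440*t^5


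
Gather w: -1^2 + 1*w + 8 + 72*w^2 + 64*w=72*w^2 + 65*w + 7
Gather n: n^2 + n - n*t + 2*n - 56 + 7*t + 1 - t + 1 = n^2 + n*(3 - t) + 6*t - 54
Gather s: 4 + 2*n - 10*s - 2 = 2*n - 10*s + 2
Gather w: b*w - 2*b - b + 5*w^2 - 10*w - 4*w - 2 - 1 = -3*b + 5*w^2 + w*(b - 14) - 3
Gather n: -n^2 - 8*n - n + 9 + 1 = -n^2 - 9*n + 10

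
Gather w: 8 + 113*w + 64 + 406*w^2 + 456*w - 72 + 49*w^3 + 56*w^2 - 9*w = 49*w^3 + 462*w^2 + 560*w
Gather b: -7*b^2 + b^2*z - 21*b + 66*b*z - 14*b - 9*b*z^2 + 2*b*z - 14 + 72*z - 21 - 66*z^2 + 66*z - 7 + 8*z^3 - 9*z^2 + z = b^2*(z - 7) + b*(-9*z^2 + 68*z - 35) + 8*z^3 - 75*z^2 + 139*z - 42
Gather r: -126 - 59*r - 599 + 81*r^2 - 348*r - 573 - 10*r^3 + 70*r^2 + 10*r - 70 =-10*r^3 + 151*r^2 - 397*r - 1368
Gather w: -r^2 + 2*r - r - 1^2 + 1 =-r^2 + r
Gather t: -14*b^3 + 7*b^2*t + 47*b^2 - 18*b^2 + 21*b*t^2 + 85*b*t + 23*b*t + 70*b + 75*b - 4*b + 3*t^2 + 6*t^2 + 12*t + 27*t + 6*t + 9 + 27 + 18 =-14*b^3 + 29*b^2 + 141*b + t^2*(21*b + 9) + t*(7*b^2 + 108*b + 45) + 54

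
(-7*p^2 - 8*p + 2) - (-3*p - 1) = -7*p^2 - 5*p + 3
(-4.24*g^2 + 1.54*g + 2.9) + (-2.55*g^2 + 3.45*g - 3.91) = -6.79*g^2 + 4.99*g - 1.01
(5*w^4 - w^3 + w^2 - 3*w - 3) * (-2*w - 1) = -10*w^5 - 3*w^4 - w^3 + 5*w^2 + 9*w + 3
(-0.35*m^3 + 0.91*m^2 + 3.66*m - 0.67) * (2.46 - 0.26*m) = 0.091*m^4 - 1.0976*m^3 + 1.287*m^2 + 9.1778*m - 1.6482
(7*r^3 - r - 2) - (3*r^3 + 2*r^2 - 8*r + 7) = 4*r^3 - 2*r^2 + 7*r - 9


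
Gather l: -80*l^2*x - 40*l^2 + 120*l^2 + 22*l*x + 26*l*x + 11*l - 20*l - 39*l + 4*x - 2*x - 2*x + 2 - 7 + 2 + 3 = l^2*(80 - 80*x) + l*(48*x - 48)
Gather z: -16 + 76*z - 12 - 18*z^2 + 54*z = -18*z^2 + 130*z - 28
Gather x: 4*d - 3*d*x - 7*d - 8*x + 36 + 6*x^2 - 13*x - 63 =-3*d + 6*x^2 + x*(-3*d - 21) - 27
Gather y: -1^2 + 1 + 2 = 2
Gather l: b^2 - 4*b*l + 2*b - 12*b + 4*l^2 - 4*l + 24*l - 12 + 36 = b^2 - 10*b + 4*l^2 + l*(20 - 4*b) + 24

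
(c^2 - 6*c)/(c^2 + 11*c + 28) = c*(c - 6)/(c^2 + 11*c + 28)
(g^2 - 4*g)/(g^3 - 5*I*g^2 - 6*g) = (4 - g)/(-g^2 + 5*I*g + 6)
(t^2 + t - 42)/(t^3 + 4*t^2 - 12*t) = (t^2 + t - 42)/(t*(t^2 + 4*t - 12))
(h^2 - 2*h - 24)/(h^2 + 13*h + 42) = (h^2 - 2*h - 24)/(h^2 + 13*h + 42)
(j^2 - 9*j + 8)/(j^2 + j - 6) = (j^2 - 9*j + 8)/(j^2 + j - 6)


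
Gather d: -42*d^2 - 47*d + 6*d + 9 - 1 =-42*d^2 - 41*d + 8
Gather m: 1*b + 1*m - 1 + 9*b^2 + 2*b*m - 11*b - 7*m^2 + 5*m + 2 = 9*b^2 - 10*b - 7*m^2 + m*(2*b + 6) + 1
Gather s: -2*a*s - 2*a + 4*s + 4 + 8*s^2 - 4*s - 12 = -2*a*s - 2*a + 8*s^2 - 8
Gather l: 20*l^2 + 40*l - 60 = 20*l^2 + 40*l - 60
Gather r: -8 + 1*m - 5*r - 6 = m - 5*r - 14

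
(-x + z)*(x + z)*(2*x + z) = -2*x^3 - x^2*z + 2*x*z^2 + z^3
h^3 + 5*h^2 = h^2*(h + 5)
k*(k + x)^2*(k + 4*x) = k^4 + 6*k^3*x + 9*k^2*x^2 + 4*k*x^3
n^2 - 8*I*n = n*(n - 8*I)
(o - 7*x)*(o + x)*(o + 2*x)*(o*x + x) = o^4*x - 4*o^3*x^2 + o^3*x - 19*o^2*x^3 - 4*o^2*x^2 - 14*o*x^4 - 19*o*x^3 - 14*x^4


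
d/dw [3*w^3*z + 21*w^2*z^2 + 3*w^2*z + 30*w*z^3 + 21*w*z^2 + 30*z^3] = 3*z*(3*w^2 + 14*w*z + 2*w + 10*z^2 + 7*z)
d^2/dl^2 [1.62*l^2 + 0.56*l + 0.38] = 3.24000000000000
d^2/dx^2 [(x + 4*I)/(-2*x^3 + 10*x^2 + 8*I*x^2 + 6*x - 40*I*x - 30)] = (-(x + 4*I)*(-3*x^2 + 10*x + 8*I*x + 3 - 20*I)^2 + (3*x^2 - 10*x - 8*I*x - (x + 4*I)*(-3*x + 5 + 4*I) - 3 + 20*I)*(x^3 - 5*x^2 - 4*I*x^2 - 3*x + 20*I*x + 15))/(x^3 - 5*x^2 - 4*I*x^2 - 3*x + 20*I*x + 15)^3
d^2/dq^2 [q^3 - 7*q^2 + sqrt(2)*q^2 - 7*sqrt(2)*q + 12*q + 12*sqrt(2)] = 6*q - 14 + 2*sqrt(2)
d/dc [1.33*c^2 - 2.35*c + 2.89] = 2.66*c - 2.35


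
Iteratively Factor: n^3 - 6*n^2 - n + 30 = (n - 5)*(n^2 - n - 6) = (n - 5)*(n + 2)*(n - 3)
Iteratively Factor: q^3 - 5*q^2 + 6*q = (q - 3)*(q^2 - 2*q) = (q - 3)*(q - 2)*(q)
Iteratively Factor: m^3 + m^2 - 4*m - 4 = (m + 2)*(m^2 - m - 2) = (m - 2)*(m + 2)*(m + 1)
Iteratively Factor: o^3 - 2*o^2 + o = (o - 1)*(o^2 - o) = o*(o - 1)*(o - 1)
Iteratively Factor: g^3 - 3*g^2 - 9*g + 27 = (g - 3)*(g^2 - 9) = (g - 3)*(g + 3)*(g - 3)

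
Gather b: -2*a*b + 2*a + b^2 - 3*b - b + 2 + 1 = 2*a + b^2 + b*(-2*a - 4) + 3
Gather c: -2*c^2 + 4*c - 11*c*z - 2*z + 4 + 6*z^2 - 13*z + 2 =-2*c^2 + c*(4 - 11*z) + 6*z^2 - 15*z + 6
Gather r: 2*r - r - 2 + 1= r - 1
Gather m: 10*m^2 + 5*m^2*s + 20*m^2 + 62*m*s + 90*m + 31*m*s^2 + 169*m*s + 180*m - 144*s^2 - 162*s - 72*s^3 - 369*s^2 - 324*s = m^2*(5*s + 30) + m*(31*s^2 + 231*s + 270) - 72*s^3 - 513*s^2 - 486*s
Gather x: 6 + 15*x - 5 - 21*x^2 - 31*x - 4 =-21*x^2 - 16*x - 3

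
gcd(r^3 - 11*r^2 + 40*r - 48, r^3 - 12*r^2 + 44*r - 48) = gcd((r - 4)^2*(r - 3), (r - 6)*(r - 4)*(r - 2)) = r - 4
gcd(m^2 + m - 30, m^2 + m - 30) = m^2 + m - 30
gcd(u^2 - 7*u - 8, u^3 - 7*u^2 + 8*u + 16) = u + 1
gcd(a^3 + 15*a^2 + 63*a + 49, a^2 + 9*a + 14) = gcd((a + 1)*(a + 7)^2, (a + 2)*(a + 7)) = a + 7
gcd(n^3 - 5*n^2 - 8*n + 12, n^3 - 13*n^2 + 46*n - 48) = 1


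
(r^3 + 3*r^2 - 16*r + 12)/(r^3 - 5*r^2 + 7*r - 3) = (r^2 + 4*r - 12)/(r^2 - 4*r + 3)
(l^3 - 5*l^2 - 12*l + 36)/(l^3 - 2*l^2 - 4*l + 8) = (l^2 - 3*l - 18)/(l^2 - 4)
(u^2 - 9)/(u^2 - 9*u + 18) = (u + 3)/(u - 6)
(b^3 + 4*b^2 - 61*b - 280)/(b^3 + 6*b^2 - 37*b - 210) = (b - 8)/(b - 6)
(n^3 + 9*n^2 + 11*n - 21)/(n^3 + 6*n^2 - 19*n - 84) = (n - 1)/(n - 4)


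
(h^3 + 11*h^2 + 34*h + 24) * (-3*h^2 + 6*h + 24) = -3*h^5 - 27*h^4 - 12*h^3 + 396*h^2 + 960*h + 576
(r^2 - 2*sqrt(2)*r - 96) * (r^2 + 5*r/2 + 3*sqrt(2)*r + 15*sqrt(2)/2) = r^4 + sqrt(2)*r^3 + 5*r^3/2 - 108*r^2 + 5*sqrt(2)*r^2/2 - 288*sqrt(2)*r - 270*r - 720*sqrt(2)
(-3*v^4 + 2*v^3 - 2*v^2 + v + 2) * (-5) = 15*v^4 - 10*v^3 + 10*v^2 - 5*v - 10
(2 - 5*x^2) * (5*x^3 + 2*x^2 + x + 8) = -25*x^5 - 10*x^4 + 5*x^3 - 36*x^2 + 2*x + 16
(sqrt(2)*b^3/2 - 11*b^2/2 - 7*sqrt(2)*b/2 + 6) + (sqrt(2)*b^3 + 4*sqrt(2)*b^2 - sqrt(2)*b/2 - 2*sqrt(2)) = 3*sqrt(2)*b^3/2 - 11*b^2/2 + 4*sqrt(2)*b^2 - 4*sqrt(2)*b - 2*sqrt(2) + 6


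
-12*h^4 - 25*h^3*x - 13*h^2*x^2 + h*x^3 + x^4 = (-4*h + x)*(h + x)^2*(3*h + x)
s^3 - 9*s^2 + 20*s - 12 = (s - 6)*(s - 2)*(s - 1)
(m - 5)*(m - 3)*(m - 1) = m^3 - 9*m^2 + 23*m - 15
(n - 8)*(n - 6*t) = n^2 - 6*n*t - 8*n + 48*t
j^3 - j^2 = j^2*(j - 1)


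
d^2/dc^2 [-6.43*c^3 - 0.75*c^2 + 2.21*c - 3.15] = -38.58*c - 1.5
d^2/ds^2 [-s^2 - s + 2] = -2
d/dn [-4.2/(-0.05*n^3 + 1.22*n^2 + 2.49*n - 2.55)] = (-0.63*n^2 + 10.248*n + 10.458)/(0.05*n^3 - 1.22*n^2 - 2.49*n + 2.55)^2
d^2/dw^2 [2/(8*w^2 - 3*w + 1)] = 4*(-64*w^2 + 24*w + (16*w - 3)^2 - 8)/(8*w^2 - 3*w + 1)^3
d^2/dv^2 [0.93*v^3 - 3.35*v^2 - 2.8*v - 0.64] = 5.58*v - 6.7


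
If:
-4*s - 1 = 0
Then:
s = -1/4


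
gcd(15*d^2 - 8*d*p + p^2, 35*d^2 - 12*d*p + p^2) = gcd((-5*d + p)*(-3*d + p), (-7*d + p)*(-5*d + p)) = -5*d + p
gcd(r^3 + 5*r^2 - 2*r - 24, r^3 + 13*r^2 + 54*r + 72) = r^2 + 7*r + 12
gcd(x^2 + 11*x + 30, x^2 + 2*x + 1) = 1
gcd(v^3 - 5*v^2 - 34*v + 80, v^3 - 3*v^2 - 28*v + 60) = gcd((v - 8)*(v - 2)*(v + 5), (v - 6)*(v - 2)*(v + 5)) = v^2 + 3*v - 10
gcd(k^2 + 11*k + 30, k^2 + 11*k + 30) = k^2 + 11*k + 30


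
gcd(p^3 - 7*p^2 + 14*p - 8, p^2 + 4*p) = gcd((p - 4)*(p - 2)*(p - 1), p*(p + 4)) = 1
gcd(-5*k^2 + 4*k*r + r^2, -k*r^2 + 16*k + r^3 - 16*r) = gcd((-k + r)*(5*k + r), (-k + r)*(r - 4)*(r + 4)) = -k + r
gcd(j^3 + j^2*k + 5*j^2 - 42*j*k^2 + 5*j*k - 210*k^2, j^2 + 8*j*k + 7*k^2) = j + 7*k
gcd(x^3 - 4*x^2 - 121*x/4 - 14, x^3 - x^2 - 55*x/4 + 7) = x + 7/2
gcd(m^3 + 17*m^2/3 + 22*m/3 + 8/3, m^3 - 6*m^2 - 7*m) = m + 1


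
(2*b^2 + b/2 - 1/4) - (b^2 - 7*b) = b^2 + 15*b/2 - 1/4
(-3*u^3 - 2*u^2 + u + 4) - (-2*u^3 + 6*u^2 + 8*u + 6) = -u^3 - 8*u^2 - 7*u - 2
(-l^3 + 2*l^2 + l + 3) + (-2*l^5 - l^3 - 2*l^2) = -2*l^5 - 2*l^3 + l + 3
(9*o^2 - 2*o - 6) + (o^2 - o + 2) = 10*o^2 - 3*o - 4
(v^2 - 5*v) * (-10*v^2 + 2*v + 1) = -10*v^4 + 52*v^3 - 9*v^2 - 5*v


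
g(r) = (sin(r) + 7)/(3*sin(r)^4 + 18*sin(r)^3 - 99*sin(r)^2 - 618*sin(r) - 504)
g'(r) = (sin(r) + 7)*(-12*sin(r)^3*cos(r) - 54*sin(r)^2*cos(r) + 198*sin(r)*cos(r) + 618*cos(r))/(3*sin(r)^4 + 18*sin(r)^3 - 99*sin(r)^2 - 618*sin(r) - 504)^2 + cos(r)/(3*sin(r)^4 + 18*sin(r)^3 - 99*sin(r)^2 - 618*sin(r) - 504) = (-3*sin(r)^2 + 2*sin(r) + 26)*cos(r)/(3*(sin(r) - 6)^2*(sin(r) + 1)^2*(sin(r) + 4)^2)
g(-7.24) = -0.08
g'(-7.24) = 0.27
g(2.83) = -0.01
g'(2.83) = -0.01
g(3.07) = -0.01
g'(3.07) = -0.01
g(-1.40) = -1.09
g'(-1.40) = 12.74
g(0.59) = -0.01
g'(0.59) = 0.00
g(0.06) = -0.01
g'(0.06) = 0.01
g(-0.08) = -0.02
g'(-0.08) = 0.02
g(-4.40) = -0.01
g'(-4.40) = -0.00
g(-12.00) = -0.00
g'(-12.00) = 0.01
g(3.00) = -0.01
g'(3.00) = -0.01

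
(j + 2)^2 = j^2 + 4*j + 4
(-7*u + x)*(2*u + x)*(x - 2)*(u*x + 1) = -14*u^3*x^2 + 28*u^3*x - 5*u^2*x^3 + 10*u^2*x^2 - 14*u^2*x + 28*u^2 + u*x^4 - 2*u*x^3 - 5*u*x^2 + 10*u*x + x^3 - 2*x^2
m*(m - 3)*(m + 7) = m^3 + 4*m^2 - 21*m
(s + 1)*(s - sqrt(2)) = s^2 - sqrt(2)*s + s - sqrt(2)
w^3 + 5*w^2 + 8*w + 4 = (w + 1)*(w + 2)^2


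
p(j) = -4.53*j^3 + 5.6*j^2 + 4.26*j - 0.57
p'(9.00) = -995.73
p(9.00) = -2811.00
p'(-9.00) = -1197.33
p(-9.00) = 3717.06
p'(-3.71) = -224.35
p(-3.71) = 292.03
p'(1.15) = -0.83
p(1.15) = 4.85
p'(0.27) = 6.29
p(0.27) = 0.90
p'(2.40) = -47.14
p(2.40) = -20.71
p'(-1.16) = -27.02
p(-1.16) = 9.09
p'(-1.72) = -55.21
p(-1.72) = 31.72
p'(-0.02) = 4.03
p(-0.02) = -0.65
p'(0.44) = 6.56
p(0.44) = 2.00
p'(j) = -13.59*j^2 + 11.2*j + 4.26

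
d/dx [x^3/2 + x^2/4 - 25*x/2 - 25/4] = 3*x^2/2 + x/2 - 25/2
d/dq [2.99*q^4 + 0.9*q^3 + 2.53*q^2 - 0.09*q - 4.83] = 11.96*q^3 + 2.7*q^2 + 5.06*q - 0.09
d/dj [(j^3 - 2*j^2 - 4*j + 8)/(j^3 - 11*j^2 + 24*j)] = (-9*j^4 + 56*j^3 - 116*j^2 + 176*j - 192)/(j^2*(j^4 - 22*j^3 + 169*j^2 - 528*j + 576))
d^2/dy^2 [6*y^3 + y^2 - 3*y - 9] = 36*y + 2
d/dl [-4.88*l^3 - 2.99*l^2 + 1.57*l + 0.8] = -14.64*l^2 - 5.98*l + 1.57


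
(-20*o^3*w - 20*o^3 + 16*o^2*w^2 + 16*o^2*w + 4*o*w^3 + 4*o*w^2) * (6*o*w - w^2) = -120*o^4*w^2 - 120*o^4*w + 116*o^3*w^3 + 116*o^3*w^2 + 8*o^2*w^4 + 8*o^2*w^3 - 4*o*w^5 - 4*o*w^4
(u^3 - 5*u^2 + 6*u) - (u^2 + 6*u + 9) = u^3 - 6*u^2 - 9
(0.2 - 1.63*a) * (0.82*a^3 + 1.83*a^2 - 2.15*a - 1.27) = -1.3366*a^4 - 2.8189*a^3 + 3.8705*a^2 + 1.6401*a - 0.254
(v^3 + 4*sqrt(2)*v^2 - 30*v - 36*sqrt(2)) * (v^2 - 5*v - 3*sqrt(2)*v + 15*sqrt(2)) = v^5 - 5*v^4 + sqrt(2)*v^4 - 54*v^3 - 5*sqrt(2)*v^3 + 54*sqrt(2)*v^2 + 270*v^2 - 270*sqrt(2)*v + 216*v - 1080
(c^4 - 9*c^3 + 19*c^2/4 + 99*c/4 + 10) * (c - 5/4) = c^5 - 41*c^4/4 + 16*c^3 + 301*c^2/16 - 335*c/16 - 25/2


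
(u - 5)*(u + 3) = u^2 - 2*u - 15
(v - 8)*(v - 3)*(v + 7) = v^3 - 4*v^2 - 53*v + 168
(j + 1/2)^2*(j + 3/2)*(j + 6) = j^4 + 17*j^3/2 + 67*j^2/4 + 87*j/8 + 9/4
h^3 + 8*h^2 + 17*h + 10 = (h + 1)*(h + 2)*(h + 5)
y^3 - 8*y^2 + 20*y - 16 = (y - 4)*(y - 2)^2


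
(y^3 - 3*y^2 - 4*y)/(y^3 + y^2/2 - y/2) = 2*(y - 4)/(2*y - 1)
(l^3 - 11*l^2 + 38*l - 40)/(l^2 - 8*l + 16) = (l^2 - 7*l + 10)/(l - 4)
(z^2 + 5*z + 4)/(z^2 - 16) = (z + 1)/(z - 4)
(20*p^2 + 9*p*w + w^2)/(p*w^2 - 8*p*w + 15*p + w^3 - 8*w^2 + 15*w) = (20*p^2 + 9*p*w + w^2)/(p*w^2 - 8*p*w + 15*p + w^3 - 8*w^2 + 15*w)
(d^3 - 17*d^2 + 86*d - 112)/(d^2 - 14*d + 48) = (d^2 - 9*d + 14)/(d - 6)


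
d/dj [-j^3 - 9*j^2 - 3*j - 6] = -3*j^2 - 18*j - 3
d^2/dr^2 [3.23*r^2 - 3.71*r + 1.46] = 6.46000000000000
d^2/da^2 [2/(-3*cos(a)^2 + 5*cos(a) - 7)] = 2*(-36*sin(a)^4 - 41*sin(a)^2 - 365*cos(a)/4 + 45*cos(3*a)/4 + 85)/(3*sin(a)^2 + 5*cos(a) - 10)^3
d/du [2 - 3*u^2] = -6*u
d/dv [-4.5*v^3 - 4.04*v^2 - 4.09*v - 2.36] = -13.5*v^2 - 8.08*v - 4.09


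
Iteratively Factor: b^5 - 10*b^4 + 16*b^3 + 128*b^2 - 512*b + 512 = (b - 4)*(b^4 - 6*b^3 - 8*b^2 + 96*b - 128) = (b - 4)*(b - 2)*(b^3 - 4*b^2 - 16*b + 64) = (b - 4)^2*(b - 2)*(b^2 - 16) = (b - 4)^2*(b - 2)*(b + 4)*(b - 4)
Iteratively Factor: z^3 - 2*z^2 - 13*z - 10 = (z + 1)*(z^2 - 3*z - 10) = (z + 1)*(z + 2)*(z - 5)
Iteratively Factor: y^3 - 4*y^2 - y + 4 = (y - 1)*(y^2 - 3*y - 4) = (y - 1)*(y + 1)*(y - 4)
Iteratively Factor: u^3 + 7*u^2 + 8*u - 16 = (u + 4)*(u^2 + 3*u - 4) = (u + 4)^2*(u - 1)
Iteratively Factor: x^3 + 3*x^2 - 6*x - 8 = (x + 1)*(x^2 + 2*x - 8) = (x - 2)*(x + 1)*(x + 4)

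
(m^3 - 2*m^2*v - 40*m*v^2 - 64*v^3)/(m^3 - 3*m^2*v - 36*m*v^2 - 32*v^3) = (m + 2*v)/(m + v)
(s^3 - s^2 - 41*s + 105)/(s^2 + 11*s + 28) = (s^2 - 8*s + 15)/(s + 4)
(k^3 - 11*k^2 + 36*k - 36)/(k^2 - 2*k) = k - 9 + 18/k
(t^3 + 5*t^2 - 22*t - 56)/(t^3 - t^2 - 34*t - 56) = (t^2 + 3*t - 28)/(t^2 - 3*t - 28)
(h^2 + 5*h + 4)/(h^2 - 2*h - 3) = (h + 4)/(h - 3)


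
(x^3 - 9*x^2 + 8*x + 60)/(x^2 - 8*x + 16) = (x^3 - 9*x^2 + 8*x + 60)/(x^2 - 8*x + 16)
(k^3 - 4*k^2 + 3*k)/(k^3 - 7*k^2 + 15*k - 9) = k/(k - 3)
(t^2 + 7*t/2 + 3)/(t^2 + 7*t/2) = (2*t^2 + 7*t + 6)/(t*(2*t + 7))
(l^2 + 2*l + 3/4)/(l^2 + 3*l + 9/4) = (2*l + 1)/(2*l + 3)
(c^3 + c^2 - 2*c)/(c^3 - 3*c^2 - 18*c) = (-c^2 - c + 2)/(-c^2 + 3*c + 18)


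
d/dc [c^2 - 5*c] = 2*c - 5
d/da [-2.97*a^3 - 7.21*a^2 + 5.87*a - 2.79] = -8.91*a^2 - 14.42*a + 5.87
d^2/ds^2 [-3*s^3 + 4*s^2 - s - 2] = 8 - 18*s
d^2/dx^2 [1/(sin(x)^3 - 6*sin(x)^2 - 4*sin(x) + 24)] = (-9*sin(x)^6 + 66*sin(x)^5 - 124*sin(x)^4 + 48*sin(x)^3 - 400*sin(x)^2 - 96*sin(x) + 320)/(sin(x)^3 - 6*sin(x)^2 - 4*sin(x) + 24)^3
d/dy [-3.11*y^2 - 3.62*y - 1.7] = -6.22*y - 3.62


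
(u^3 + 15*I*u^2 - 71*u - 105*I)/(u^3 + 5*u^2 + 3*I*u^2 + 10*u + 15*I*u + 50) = (u^2 + 10*I*u - 21)/(u^2 + u*(5 - 2*I) - 10*I)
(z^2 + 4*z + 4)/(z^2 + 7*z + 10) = (z + 2)/(z + 5)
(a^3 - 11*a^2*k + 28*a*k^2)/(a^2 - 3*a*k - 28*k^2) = a*(a - 4*k)/(a + 4*k)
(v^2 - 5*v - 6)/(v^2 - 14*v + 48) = (v + 1)/(v - 8)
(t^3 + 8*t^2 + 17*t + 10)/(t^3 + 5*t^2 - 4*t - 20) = (t + 1)/(t - 2)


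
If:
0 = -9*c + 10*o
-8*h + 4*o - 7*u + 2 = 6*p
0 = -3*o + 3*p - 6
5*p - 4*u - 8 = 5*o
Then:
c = 10*p/9 - 20/9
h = -p/4 - 19/16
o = p - 2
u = 1/2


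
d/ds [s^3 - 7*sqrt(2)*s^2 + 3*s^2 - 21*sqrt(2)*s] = 3*s^2 - 14*sqrt(2)*s + 6*s - 21*sqrt(2)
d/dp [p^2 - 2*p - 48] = 2*p - 2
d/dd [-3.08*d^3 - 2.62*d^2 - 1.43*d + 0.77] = -9.24*d^2 - 5.24*d - 1.43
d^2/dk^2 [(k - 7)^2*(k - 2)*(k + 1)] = 12*k^2 - 90*k + 122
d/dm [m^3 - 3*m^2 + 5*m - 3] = 3*m^2 - 6*m + 5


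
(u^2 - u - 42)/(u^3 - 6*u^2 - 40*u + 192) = (u - 7)/(u^2 - 12*u + 32)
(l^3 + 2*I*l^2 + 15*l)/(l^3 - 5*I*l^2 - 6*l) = (l + 5*I)/(l - 2*I)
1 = 1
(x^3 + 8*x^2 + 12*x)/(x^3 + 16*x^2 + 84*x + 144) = x*(x + 2)/(x^2 + 10*x + 24)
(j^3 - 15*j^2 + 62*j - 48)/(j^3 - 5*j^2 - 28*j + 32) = (j - 6)/(j + 4)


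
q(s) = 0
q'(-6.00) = 0.00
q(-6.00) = 0.00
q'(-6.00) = 0.00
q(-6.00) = 0.00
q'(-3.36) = 0.00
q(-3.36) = 0.00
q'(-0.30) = 0.00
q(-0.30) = 0.00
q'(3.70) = 0.00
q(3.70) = 0.00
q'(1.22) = 0.00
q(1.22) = 0.00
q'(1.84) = 0.00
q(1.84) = 0.00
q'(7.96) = 0.00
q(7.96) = 0.00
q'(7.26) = 0.00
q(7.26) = 0.00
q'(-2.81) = 0.00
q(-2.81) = 0.00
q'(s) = 0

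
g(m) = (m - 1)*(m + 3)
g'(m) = 2*m + 2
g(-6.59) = 27.25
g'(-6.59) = -11.18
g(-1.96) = -3.08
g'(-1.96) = -1.92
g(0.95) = -0.20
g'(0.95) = 3.90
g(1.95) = 4.70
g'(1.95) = 5.90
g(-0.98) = -4.00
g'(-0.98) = 0.04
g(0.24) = -2.46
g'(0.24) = 2.48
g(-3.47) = 2.10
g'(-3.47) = -4.94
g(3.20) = 13.64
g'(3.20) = 8.40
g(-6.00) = 21.00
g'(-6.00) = -10.00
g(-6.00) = 21.00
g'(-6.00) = -10.00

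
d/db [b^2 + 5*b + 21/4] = 2*b + 5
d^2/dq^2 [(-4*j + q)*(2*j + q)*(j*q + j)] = 2*j*(-2*j + 3*q + 1)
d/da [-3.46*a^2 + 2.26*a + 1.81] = 2.26 - 6.92*a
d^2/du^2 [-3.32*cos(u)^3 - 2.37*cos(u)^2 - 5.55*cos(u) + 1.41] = 8.04*cos(u) + 4.74*cos(2*u) + 7.47*cos(3*u)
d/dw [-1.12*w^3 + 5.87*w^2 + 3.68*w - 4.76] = -3.36*w^2 + 11.74*w + 3.68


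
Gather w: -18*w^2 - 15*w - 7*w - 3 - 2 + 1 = -18*w^2 - 22*w - 4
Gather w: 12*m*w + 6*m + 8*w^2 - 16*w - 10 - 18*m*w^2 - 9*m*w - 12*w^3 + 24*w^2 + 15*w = 6*m - 12*w^3 + w^2*(32 - 18*m) + w*(3*m - 1) - 10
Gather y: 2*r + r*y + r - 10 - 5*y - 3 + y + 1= 3*r + y*(r - 4) - 12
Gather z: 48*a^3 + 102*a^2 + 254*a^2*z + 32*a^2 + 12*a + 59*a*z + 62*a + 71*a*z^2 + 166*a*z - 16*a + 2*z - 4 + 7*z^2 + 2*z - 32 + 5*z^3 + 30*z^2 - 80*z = 48*a^3 + 134*a^2 + 58*a + 5*z^3 + z^2*(71*a + 37) + z*(254*a^2 + 225*a - 76) - 36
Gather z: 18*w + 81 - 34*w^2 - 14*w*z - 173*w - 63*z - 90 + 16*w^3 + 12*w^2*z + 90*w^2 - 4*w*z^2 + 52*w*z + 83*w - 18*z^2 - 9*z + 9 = 16*w^3 + 56*w^2 - 72*w + z^2*(-4*w - 18) + z*(12*w^2 + 38*w - 72)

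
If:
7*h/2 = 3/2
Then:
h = 3/7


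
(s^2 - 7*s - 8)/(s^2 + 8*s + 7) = (s - 8)/(s + 7)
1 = 1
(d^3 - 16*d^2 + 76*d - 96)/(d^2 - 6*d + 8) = (d^2 - 14*d + 48)/(d - 4)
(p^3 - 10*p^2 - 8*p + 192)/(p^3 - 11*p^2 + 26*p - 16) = (p^2 - 2*p - 24)/(p^2 - 3*p + 2)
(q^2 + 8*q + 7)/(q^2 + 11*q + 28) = (q + 1)/(q + 4)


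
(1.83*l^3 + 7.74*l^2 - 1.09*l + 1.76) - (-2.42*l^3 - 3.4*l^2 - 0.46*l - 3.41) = 4.25*l^3 + 11.14*l^2 - 0.63*l + 5.17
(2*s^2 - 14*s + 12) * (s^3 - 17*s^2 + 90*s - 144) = 2*s^5 - 48*s^4 + 430*s^3 - 1752*s^2 + 3096*s - 1728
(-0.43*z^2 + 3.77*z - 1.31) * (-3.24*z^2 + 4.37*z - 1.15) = 1.3932*z^4 - 14.0939*z^3 + 21.2138*z^2 - 10.0602*z + 1.5065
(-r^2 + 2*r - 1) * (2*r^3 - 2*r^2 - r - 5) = -2*r^5 + 6*r^4 - 5*r^3 + 5*r^2 - 9*r + 5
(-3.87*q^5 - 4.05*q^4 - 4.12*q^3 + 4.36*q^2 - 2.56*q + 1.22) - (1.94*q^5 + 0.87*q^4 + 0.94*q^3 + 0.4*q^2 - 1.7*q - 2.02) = -5.81*q^5 - 4.92*q^4 - 5.06*q^3 + 3.96*q^2 - 0.86*q + 3.24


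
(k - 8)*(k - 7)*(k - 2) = k^3 - 17*k^2 + 86*k - 112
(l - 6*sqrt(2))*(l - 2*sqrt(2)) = l^2 - 8*sqrt(2)*l + 24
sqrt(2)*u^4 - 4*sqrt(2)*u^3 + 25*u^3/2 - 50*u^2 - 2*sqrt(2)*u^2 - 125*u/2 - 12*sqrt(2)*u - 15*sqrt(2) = (u - 5)*(u + 1)*(u + 6*sqrt(2))*(sqrt(2)*u + 1/2)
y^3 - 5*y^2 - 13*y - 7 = (y - 7)*(y + 1)^2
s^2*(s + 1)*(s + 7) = s^4 + 8*s^3 + 7*s^2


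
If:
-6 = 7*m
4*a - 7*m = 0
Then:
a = -3/2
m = -6/7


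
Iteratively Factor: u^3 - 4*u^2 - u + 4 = (u - 1)*(u^2 - 3*u - 4) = (u - 4)*(u - 1)*(u + 1)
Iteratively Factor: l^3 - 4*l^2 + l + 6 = (l - 3)*(l^2 - l - 2) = (l - 3)*(l - 2)*(l + 1)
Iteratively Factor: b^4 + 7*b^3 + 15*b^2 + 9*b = (b + 3)*(b^3 + 4*b^2 + 3*b) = (b + 1)*(b + 3)*(b^2 + 3*b) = b*(b + 1)*(b + 3)*(b + 3)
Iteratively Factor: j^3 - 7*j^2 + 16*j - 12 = (j - 2)*(j^2 - 5*j + 6) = (j - 3)*(j - 2)*(j - 2)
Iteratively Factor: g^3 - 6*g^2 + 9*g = (g - 3)*(g^2 - 3*g) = (g - 3)^2*(g)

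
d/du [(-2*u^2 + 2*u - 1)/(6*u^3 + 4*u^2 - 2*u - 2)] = (6*u^4 - 12*u^3 + 7*u^2 + 8*u - 3)/(2*(9*u^6 + 12*u^5 - 2*u^4 - 10*u^3 - 3*u^2 + 2*u + 1))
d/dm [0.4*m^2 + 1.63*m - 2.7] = 0.8*m + 1.63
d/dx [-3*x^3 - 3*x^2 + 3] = 3*x*(-3*x - 2)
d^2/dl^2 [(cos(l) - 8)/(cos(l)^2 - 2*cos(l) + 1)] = (65*cos(l)/4 + 14*cos(2*l) - cos(3*l)/4 - 30)/(cos(l) - 1)^4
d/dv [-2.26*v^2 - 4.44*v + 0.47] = -4.52*v - 4.44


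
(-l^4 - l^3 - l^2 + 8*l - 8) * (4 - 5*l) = 5*l^5 + l^4 + l^3 - 44*l^2 + 72*l - 32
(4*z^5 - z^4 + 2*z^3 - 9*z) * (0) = 0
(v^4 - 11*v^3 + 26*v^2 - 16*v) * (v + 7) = v^5 - 4*v^4 - 51*v^3 + 166*v^2 - 112*v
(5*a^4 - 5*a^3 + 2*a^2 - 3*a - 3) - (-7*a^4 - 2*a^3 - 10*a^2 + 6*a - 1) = 12*a^4 - 3*a^3 + 12*a^2 - 9*a - 2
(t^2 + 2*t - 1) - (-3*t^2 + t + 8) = 4*t^2 + t - 9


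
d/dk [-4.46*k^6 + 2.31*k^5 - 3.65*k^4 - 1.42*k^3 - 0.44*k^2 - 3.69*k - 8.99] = -26.76*k^5 + 11.55*k^4 - 14.6*k^3 - 4.26*k^2 - 0.88*k - 3.69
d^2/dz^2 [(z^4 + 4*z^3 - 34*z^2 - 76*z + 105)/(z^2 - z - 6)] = 2*(z^6 - 3*z^5 - 15*z^4 - 34*z^3 - 9*z^2 - 1251*z - 33)/(z^6 - 3*z^5 - 15*z^4 + 35*z^3 + 90*z^2 - 108*z - 216)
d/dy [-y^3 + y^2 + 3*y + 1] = -3*y^2 + 2*y + 3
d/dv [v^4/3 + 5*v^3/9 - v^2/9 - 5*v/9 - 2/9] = 4*v^3/3 + 5*v^2/3 - 2*v/9 - 5/9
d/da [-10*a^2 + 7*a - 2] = 7 - 20*a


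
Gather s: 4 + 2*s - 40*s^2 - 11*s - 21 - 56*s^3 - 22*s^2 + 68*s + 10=-56*s^3 - 62*s^2 + 59*s - 7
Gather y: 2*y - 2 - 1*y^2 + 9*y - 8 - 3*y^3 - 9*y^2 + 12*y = -3*y^3 - 10*y^2 + 23*y - 10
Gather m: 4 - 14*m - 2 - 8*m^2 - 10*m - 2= -8*m^2 - 24*m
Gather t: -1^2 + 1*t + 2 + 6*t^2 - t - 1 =6*t^2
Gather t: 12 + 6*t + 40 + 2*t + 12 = 8*t + 64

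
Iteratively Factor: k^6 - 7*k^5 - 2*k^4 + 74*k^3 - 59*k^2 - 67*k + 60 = (k - 5)*(k^5 - 2*k^4 - 12*k^3 + 14*k^2 + 11*k - 12) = (k - 5)*(k - 4)*(k^4 + 2*k^3 - 4*k^2 - 2*k + 3) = (k - 5)*(k - 4)*(k - 1)*(k^3 + 3*k^2 - k - 3) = (k - 5)*(k - 4)*(k - 1)*(k + 1)*(k^2 + 2*k - 3) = (k - 5)*(k - 4)*(k - 1)^2*(k + 1)*(k + 3)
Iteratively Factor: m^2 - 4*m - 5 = (m + 1)*(m - 5)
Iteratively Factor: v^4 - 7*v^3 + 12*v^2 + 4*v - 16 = (v - 2)*(v^3 - 5*v^2 + 2*v + 8) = (v - 2)^2*(v^2 - 3*v - 4) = (v - 4)*(v - 2)^2*(v + 1)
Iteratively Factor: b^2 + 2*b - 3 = (b - 1)*(b + 3)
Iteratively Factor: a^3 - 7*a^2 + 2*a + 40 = (a - 4)*(a^2 - 3*a - 10) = (a - 4)*(a + 2)*(a - 5)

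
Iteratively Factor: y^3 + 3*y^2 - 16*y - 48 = (y + 4)*(y^2 - y - 12) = (y - 4)*(y + 4)*(y + 3)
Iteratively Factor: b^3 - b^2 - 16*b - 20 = (b + 2)*(b^2 - 3*b - 10) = (b + 2)^2*(b - 5)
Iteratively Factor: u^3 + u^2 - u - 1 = (u - 1)*(u^2 + 2*u + 1) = (u - 1)*(u + 1)*(u + 1)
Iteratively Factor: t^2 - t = (t)*(t - 1)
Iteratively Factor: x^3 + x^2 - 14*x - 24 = (x + 2)*(x^2 - x - 12) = (x - 4)*(x + 2)*(x + 3)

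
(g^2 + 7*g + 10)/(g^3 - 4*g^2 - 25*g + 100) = (g + 2)/(g^2 - 9*g + 20)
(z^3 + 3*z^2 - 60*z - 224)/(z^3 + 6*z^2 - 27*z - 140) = (z - 8)/(z - 5)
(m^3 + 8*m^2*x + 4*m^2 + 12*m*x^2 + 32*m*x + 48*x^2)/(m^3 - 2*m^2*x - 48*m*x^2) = (-m^2 - 2*m*x - 4*m - 8*x)/(m*(-m + 8*x))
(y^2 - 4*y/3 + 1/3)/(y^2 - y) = (y - 1/3)/y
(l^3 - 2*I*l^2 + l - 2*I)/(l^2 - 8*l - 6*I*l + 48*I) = (l^3 - 2*I*l^2 + l - 2*I)/(l^2 - 8*l - 6*I*l + 48*I)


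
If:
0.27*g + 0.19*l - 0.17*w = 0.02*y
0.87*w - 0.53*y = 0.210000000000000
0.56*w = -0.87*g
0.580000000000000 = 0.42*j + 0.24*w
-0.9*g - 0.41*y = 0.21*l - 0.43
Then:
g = -0.76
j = 0.71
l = 2.30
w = 1.18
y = 1.54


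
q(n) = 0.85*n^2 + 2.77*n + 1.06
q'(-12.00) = -17.63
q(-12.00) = 90.22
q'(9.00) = 18.07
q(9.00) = 94.84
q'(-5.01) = -5.75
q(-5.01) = 8.52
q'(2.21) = 6.53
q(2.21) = 11.33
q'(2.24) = 6.58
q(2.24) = 11.53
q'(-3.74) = -3.59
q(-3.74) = 2.59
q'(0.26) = 3.21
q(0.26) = 1.84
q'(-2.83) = -2.04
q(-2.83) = 0.03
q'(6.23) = 13.36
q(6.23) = 51.31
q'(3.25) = 8.30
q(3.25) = 19.04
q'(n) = 1.7*n + 2.77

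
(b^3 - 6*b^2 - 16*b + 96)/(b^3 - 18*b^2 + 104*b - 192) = (b + 4)/(b - 8)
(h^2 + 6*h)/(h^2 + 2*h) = (h + 6)/(h + 2)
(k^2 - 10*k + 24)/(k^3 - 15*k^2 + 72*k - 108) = (k - 4)/(k^2 - 9*k + 18)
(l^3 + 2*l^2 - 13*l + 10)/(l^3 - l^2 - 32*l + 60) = (l^2 + 4*l - 5)/(l^2 + l - 30)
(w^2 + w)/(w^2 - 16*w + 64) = w*(w + 1)/(w^2 - 16*w + 64)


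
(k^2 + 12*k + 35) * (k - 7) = k^3 + 5*k^2 - 49*k - 245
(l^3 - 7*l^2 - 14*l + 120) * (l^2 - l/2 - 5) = l^5 - 15*l^4/2 - 31*l^3/2 + 162*l^2 + 10*l - 600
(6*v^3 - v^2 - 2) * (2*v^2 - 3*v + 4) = 12*v^5 - 20*v^4 + 27*v^3 - 8*v^2 + 6*v - 8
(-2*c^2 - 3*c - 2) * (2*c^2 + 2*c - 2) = -4*c^4 - 10*c^3 - 6*c^2 + 2*c + 4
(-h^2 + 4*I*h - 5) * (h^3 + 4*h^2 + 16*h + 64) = -h^5 - 4*h^4 + 4*I*h^4 - 21*h^3 + 16*I*h^3 - 84*h^2 + 64*I*h^2 - 80*h + 256*I*h - 320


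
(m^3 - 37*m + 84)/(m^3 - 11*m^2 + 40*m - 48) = (m + 7)/(m - 4)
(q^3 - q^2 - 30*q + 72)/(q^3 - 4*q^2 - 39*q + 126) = (q - 4)/(q - 7)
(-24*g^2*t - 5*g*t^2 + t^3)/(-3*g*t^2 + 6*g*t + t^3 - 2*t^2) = (24*g^2 + 5*g*t - t^2)/(3*g*t - 6*g - t^2 + 2*t)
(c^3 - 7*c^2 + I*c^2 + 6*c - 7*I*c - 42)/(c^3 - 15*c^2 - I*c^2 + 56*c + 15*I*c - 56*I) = (c^2 + I*c + 6)/(c^2 - c*(8 + I) + 8*I)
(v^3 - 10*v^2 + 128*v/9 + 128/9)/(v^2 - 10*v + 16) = (v^2 - 2*v - 16/9)/(v - 2)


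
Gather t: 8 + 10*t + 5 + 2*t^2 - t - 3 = 2*t^2 + 9*t + 10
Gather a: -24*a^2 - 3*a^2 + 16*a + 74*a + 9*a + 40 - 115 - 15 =-27*a^2 + 99*a - 90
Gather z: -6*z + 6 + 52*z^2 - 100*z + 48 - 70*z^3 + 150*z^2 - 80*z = -70*z^3 + 202*z^2 - 186*z + 54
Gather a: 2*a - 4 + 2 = 2*a - 2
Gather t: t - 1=t - 1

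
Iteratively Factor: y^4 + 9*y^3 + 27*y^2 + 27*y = (y)*(y^3 + 9*y^2 + 27*y + 27) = y*(y + 3)*(y^2 + 6*y + 9) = y*(y + 3)^2*(y + 3)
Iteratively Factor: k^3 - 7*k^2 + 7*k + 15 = (k - 3)*(k^2 - 4*k - 5) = (k - 3)*(k + 1)*(k - 5)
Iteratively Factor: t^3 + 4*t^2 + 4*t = (t + 2)*(t^2 + 2*t) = t*(t + 2)*(t + 2)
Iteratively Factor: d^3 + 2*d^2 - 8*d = (d)*(d^2 + 2*d - 8) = d*(d - 2)*(d + 4)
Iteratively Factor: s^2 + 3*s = (s + 3)*(s)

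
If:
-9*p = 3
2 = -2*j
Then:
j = -1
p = -1/3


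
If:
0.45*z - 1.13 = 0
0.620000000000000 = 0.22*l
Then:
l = 2.82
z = 2.51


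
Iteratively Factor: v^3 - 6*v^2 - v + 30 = (v - 3)*(v^2 - 3*v - 10) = (v - 5)*(v - 3)*(v + 2)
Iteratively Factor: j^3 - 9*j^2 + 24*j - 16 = (j - 4)*(j^2 - 5*j + 4) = (j - 4)^2*(j - 1)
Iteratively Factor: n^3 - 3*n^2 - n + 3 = (n + 1)*(n^2 - 4*n + 3) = (n - 1)*(n + 1)*(n - 3)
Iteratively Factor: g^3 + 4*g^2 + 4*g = (g + 2)*(g^2 + 2*g) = g*(g + 2)*(g + 2)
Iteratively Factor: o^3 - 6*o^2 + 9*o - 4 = (o - 1)*(o^2 - 5*o + 4) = (o - 1)^2*(o - 4)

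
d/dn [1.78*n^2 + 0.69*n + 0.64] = 3.56*n + 0.69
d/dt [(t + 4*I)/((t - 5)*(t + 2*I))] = ((t - 5)*(t + 2*I) - (t - 5)*(t + 4*I) - (t + 2*I)*(t + 4*I))/((t - 5)^2*(t + 2*I)^2)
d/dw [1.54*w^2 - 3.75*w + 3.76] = 3.08*w - 3.75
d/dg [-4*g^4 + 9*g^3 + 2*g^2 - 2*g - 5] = -16*g^3 + 27*g^2 + 4*g - 2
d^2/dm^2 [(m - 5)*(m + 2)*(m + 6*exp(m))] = 6*m^2*exp(m) + 6*m*exp(m) + 6*m - 84*exp(m) - 6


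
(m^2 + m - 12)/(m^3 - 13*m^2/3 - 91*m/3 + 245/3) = 3*(m^2 + m - 12)/(3*m^3 - 13*m^2 - 91*m + 245)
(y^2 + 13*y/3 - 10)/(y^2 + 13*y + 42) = (y - 5/3)/(y + 7)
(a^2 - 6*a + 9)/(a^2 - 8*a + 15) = (a - 3)/(a - 5)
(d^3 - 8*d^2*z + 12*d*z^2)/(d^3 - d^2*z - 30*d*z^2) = (d - 2*z)/(d + 5*z)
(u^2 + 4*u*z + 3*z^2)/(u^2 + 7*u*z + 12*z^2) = (u + z)/(u + 4*z)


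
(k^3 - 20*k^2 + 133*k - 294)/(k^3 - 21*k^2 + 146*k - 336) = (k - 7)/(k - 8)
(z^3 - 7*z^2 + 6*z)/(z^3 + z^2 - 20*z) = (z^2 - 7*z + 6)/(z^2 + z - 20)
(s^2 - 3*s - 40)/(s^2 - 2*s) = (s^2 - 3*s - 40)/(s*(s - 2))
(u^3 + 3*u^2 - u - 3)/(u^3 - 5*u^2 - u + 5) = (u + 3)/(u - 5)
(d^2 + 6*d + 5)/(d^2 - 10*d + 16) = (d^2 + 6*d + 5)/(d^2 - 10*d + 16)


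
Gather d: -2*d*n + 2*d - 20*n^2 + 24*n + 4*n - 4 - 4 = d*(2 - 2*n) - 20*n^2 + 28*n - 8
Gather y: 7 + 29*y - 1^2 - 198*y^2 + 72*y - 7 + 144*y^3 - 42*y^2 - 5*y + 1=144*y^3 - 240*y^2 + 96*y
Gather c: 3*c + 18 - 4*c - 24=-c - 6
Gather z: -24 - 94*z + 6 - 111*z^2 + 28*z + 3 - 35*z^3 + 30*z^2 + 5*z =-35*z^3 - 81*z^2 - 61*z - 15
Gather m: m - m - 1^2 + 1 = 0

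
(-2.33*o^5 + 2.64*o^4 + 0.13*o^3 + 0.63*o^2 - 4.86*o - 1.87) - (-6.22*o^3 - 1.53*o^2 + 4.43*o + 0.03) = -2.33*o^5 + 2.64*o^4 + 6.35*o^3 + 2.16*o^2 - 9.29*o - 1.9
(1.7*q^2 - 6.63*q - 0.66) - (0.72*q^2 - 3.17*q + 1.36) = 0.98*q^2 - 3.46*q - 2.02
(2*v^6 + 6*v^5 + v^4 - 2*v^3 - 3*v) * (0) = 0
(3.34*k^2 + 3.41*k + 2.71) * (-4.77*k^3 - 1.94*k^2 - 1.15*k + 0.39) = -15.9318*k^5 - 22.7453*k^4 - 23.3831*k^3 - 7.8763*k^2 - 1.7866*k + 1.0569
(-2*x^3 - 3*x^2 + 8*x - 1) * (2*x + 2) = -4*x^4 - 10*x^3 + 10*x^2 + 14*x - 2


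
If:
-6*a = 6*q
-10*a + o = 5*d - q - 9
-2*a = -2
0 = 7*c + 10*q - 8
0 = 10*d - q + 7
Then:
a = 1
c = 18/7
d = -4/5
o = -2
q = -1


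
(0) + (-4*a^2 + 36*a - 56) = -4*a^2 + 36*a - 56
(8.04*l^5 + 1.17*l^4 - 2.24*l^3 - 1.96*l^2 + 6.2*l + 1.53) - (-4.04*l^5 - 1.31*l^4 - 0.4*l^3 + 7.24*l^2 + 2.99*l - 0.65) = 12.08*l^5 + 2.48*l^4 - 1.84*l^3 - 9.2*l^2 + 3.21*l + 2.18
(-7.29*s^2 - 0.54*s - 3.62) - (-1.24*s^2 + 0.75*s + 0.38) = -6.05*s^2 - 1.29*s - 4.0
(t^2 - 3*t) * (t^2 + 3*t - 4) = t^4 - 13*t^2 + 12*t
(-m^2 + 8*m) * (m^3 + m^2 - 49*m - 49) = -m^5 + 7*m^4 + 57*m^3 - 343*m^2 - 392*m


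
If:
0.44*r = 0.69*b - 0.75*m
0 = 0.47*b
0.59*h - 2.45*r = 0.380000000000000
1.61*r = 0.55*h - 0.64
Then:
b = 0.00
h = 2.40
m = -0.25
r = 0.42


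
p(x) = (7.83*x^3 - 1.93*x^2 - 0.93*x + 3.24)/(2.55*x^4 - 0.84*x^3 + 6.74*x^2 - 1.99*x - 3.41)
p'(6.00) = -0.07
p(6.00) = 0.48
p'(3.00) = -0.18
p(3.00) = 0.83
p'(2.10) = -0.27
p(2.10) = 1.02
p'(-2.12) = -0.08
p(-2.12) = -0.86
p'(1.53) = -0.66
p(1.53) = 1.25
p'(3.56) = -0.15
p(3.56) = 0.74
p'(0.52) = -4.29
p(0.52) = -1.31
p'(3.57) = -0.15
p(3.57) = 0.73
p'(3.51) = -0.15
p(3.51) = 0.74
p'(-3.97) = -0.11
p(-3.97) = -0.64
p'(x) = (23.49*x^2 - 3.86*x - 0.93)/(2.55*x^4 - 0.84*x^3 + 6.74*x^2 - 1.99*x - 3.41) + (-10.2*x^3 + 2.52*x^2 - 13.48*x + 1.99)*(7.83*x^3 - 1.93*x^2 - 0.93*x + 3.24)/(2.55*x^4 - 0.84*x^3 + 6.74*x^2 - 1.99*x - 3.41)^2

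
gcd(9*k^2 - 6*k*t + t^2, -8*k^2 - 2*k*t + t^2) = 1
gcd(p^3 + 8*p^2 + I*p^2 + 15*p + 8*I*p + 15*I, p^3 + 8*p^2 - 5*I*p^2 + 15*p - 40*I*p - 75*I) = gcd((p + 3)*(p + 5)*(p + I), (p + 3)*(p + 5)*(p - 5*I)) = p^2 + 8*p + 15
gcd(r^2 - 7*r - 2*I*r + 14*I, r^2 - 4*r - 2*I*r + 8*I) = r - 2*I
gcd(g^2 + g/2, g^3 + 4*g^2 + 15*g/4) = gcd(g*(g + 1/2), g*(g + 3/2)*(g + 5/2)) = g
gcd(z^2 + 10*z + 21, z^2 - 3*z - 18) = z + 3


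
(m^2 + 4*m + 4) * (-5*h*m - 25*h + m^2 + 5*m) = -5*h*m^3 - 45*h*m^2 - 120*h*m - 100*h + m^4 + 9*m^3 + 24*m^2 + 20*m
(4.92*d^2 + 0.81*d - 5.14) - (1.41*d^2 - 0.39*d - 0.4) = 3.51*d^2 + 1.2*d - 4.74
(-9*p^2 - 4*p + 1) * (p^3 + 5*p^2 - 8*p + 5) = -9*p^5 - 49*p^4 + 53*p^3 - 8*p^2 - 28*p + 5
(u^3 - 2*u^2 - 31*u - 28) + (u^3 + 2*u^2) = 2*u^3 - 31*u - 28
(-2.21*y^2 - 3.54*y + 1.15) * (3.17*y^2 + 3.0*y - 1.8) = -7.0057*y^4 - 17.8518*y^3 - 2.9965*y^2 + 9.822*y - 2.07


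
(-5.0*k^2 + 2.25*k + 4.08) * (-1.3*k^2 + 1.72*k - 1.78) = 6.5*k^4 - 11.525*k^3 + 7.466*k^2 + 3.0126*k - 7.2624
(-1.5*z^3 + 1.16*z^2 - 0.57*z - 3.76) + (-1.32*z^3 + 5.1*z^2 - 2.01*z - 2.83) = -2.82*z^3 + 6.26*z^2 - 2.58*z - 6.59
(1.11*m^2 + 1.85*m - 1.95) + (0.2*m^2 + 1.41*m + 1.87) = 1.31*m^2 + 3.26*m - 0.0799999999999998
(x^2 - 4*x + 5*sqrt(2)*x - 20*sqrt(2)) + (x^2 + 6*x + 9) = 2*x^2 + 2*x + 5*sqrt(2)*x - 20*sqrt(2) + 9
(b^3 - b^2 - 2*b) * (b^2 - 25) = b^5 - b^4 - 27*b^3 + 25*b^2 + 50*b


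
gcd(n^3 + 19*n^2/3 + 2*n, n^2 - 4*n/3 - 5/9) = n + 1/3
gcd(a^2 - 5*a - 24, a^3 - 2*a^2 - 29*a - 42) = a + 3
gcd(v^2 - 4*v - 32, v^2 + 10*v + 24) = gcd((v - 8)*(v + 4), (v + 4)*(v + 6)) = v + 4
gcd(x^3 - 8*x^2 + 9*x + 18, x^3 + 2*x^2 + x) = x + 1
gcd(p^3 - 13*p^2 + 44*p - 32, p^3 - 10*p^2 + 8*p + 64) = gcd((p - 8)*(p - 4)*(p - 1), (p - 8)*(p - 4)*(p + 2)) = p^2 - 12*p + 32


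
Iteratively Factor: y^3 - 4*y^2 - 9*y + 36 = (y + 3)*(y^2 - 7*y + 12) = (y - 3)*(y + 3)*(y - 4)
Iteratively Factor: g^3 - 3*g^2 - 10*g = (g)*(g^2 - 3*g - 10) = g*(g - 5)*(g + 2)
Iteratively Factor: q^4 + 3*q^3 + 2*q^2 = (q)*(q^3 + 3*q^2 + 2*q) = q^2*(q^2 + 3*q + 2) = q^2*(q + 2)*(q + 1)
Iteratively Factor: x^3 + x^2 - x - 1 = (x + 1)*(x^2 - 1) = (x + 1)^2*(x - 1)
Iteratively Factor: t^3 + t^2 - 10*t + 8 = (t - 1)*(t^2 + 2*t - 8) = (t - 1)*(t + 4)*(t - 2)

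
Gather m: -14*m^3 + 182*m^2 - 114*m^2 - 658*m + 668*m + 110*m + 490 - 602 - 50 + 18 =-14*m^3 + 68*m^2 + 120*m - 144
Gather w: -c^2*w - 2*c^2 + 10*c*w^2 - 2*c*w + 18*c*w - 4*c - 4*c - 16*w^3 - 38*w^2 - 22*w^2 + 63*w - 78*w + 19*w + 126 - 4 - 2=-2*c^2 - 8*c - 16*w^3 + w^2*(10*c - 60) + w*(-c^2 + 16*c + 4) + 120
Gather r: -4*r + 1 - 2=-4*r - 1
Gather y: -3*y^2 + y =-3*y^2 + y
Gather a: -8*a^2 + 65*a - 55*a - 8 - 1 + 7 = -8*a^2 + 10*a - 2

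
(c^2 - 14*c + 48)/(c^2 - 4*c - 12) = (c - 8)/(c + 2)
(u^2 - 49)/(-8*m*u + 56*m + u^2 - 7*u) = (u + 7)/(-8*m + u)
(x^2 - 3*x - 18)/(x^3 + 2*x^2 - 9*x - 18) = (x - 6)/(x^2 - x - 6)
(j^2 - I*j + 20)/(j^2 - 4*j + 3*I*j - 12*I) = (j^2 - I*j + 20)/(j^2 + j*(-4 + 3*I) - 12*I)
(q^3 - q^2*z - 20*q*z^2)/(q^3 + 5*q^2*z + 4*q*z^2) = (q - 5*z)/(q + z)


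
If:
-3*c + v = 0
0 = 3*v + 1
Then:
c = -1/9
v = -1/3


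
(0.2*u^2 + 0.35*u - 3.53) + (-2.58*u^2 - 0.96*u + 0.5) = -2.38*u^2 - 0.61*u - 3.03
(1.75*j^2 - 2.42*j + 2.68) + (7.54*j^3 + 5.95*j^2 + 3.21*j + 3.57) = 7.54*j^3 + 7.7*j^2 + 0.79*j + 6.25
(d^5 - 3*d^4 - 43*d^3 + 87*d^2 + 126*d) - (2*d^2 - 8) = d^5 - 3*d^4 - 43*d^3 + 85*d^2 + 126*d + 8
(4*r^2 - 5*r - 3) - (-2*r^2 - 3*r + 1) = 6*r^2 - 2*r - 4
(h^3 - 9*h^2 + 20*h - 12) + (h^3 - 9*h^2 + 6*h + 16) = 2*h^3 - 18*h^2 + 26*h + 4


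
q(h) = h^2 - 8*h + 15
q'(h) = 2*h - 8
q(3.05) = -0.10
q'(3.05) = -1.90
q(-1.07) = 24.70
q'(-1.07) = -10.14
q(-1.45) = 28.70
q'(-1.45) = -10.90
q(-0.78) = 21.85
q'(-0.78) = -9.56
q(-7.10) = 122.21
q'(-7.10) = -22.20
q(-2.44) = 40.47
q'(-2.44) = -12.88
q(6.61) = 5.81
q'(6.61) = 5.22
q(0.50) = 11.25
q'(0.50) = -7.00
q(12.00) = 63.00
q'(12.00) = 16.00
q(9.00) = 24.00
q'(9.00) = 10.00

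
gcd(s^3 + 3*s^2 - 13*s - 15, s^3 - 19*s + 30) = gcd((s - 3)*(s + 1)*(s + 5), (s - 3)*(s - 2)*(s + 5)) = s^2 + 2*s - 15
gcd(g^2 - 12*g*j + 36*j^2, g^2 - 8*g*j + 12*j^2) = g - 6*j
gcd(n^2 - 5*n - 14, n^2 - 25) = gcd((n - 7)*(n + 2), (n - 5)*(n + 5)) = 1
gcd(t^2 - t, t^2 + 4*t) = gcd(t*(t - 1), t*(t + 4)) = t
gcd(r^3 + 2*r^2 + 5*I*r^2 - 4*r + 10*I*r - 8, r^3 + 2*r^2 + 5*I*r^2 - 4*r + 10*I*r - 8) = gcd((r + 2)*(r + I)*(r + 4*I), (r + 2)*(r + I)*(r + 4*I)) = r^3 + r^2*(2 + 5*I) + r*(-4 + 10*I) - 8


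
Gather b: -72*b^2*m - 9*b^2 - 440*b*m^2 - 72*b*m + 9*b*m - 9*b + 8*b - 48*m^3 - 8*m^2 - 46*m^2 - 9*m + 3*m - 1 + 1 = b^2*(-72*m - 9) + b*(-440*m^2 - 63*m - 1) - 48*m^3 - 54*m^2 - 6*m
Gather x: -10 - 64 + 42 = -32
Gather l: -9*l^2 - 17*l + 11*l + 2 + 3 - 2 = -9*l^2 - 6*l + 3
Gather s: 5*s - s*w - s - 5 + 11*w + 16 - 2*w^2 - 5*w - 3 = s*(4 - w) - 2*w^2 + 6*w + 8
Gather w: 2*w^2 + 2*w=2*w^2 + 2*w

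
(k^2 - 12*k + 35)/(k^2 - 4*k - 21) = (k - 5)/(k + 3)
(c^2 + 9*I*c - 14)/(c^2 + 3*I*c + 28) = (c + 2*I)/(c - 4*I)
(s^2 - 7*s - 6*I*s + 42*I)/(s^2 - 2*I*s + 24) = (s - 7)/(s + 4*I)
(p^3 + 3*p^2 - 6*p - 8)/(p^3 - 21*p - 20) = (p - 2)/(p - 5)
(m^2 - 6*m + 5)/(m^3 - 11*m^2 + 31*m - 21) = (m - 5)/(m^2 - 10*m + 21)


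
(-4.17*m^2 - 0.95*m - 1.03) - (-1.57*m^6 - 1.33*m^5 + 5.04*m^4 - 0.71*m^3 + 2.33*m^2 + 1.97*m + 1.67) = 1.57*m^6 + 1.33*m^5 - 5.04*m^4 + 0.71*m^3 - 6.5*m^2 - 2.92*m - 2.7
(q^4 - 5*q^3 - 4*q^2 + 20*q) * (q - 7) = q^5 - 12*q^4 + 31*q^3 + 48*q^2 - 140*q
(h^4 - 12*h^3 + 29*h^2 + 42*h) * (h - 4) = h^5 - 16*h^4 + 77*h^3 - 74*h^2 - 168*h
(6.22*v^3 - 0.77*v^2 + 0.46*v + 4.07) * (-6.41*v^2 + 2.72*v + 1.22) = -39.8702*v^5 + 21.8541*v^4 + 2.5454*v^3 - 25.7769*v^2 + 11.6316*v + 4.9654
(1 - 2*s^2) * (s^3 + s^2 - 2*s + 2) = -2*s^5 - 2*s^4 + 5*s^3 - 3*s^2 - 2*s + 2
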